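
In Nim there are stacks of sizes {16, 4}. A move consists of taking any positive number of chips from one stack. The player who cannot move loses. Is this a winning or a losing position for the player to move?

Winning position

Compute the nim-sum pairwise:
16 ⊕ 4 = 20
The nim-sum is 20 ≠ 0, so this is an N-position: the player to move can win.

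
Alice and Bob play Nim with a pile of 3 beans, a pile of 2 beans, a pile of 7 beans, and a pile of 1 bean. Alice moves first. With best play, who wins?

Alice wins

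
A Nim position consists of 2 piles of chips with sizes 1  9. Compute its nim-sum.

8

In binary:
  0001  (1)
  1001  (9)
  ----
  1000  (8)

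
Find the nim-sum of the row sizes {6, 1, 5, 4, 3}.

Nim-sum: 6 ⊕ 1 ⊕ 5 ⊕ 4 ⊕ 3 = 5.

5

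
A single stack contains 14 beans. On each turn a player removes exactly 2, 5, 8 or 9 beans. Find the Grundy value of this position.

0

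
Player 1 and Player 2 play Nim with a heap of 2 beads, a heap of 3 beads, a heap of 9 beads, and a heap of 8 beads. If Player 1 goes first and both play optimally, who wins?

Bitwise XOR of the heap sizes:
  0010  (2)
  0011  (3)
  1001  (9)
  1000  (8)
  ----
  0000  (0)
The nim-sum is 0, so this is a P-position: the player to move is in a losing position under optimal play; Player 1 is about to move from it and so loses — Player 2 wins.

Player 2 wins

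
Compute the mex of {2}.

0 is not in the set, so the mex is 0.

0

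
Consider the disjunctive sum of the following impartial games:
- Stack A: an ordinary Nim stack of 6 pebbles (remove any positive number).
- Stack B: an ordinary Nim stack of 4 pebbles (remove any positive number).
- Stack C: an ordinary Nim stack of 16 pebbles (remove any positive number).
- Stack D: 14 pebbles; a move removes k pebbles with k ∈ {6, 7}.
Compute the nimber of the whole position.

18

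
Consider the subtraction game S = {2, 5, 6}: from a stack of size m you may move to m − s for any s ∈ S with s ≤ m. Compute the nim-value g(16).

Build the Grundy sequence with g(k) = mex{g(k−s) : s ∈ {2, 5, 6}, s ≤ k}:
k:     0  1  2  3  4  5  6  7  8  9 10 11 12 13 14 15 16
g(k):  0  0  1  1  0  2  1  3  0  2  1  0  0  1  1  0  2
So g(16) = 2.

2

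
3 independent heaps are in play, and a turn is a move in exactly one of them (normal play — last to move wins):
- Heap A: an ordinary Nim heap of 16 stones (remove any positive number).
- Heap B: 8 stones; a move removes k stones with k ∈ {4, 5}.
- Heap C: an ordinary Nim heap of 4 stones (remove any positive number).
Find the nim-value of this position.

22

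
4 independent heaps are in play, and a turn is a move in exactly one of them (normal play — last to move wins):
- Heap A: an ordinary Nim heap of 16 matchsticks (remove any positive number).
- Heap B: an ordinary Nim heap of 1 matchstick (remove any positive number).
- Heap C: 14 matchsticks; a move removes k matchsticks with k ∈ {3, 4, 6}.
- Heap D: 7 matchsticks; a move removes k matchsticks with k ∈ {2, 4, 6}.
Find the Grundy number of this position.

19

Heap A is a plain Nim heap of size 16, so its Grundy value is 16.
Heap B is a plain Nim heap of size 1, so its Grundy value is 1.
Grundy values for heap C (subtraction set {3, 4, 6}):
k:     0  1  2  3  4  5  6  7  8  9 10 11 12 13 14
g(k):  0  0  0  1  1  1  2  2  2  0  0  0  1  1  1
So g(14) = 1.
For heap D, compute g(0), g(1), … with moves {2, 4, 6}:
g(0) = mex{} = 0
g(1) = mex{} = 0
g(2) = mex{0} = 1
g(3) = mex{0} = 1
g(4) = mex{0,1} = 2
g(5) = mex{0,1} = 2
g(6) = mex{0,1,2} = 3
g(7) = mex{0,1,2} = 3
So g(7) = 3.
The value of a disjunctive sum is the nim-sum of the parts.
Combined value = 16 XOR 1 XOR 1 XOR 3 = 19.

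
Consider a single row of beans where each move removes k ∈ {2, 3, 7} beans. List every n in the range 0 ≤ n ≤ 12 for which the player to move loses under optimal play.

0, 1, 5, 6, 10, 11

Compute g(0), g(1), … for moves {2, 3, 7}:
k:     0  1  2  3  4  5  6  7  8  9 10 11 12
g(k):  0  0  1  1  2  0  0  1  1  2  0  0  1
The P-positions (g = 0) in 0..12 are 0, 1, 5, 6, 10, 11.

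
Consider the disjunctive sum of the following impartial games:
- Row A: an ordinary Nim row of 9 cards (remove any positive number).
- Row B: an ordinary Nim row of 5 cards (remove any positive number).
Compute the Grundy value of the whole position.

12

Row A is a plain Nim row of size 9, so its Grundy value is 9.
Row B is a plain Nim row of size 5, so its Grundy value is 5.
By the Sprague-Grundy theorem, the Grundy value of a sum of independent games is the XOR of the component values.
Combined value = 9 ⊕ 5 = 12.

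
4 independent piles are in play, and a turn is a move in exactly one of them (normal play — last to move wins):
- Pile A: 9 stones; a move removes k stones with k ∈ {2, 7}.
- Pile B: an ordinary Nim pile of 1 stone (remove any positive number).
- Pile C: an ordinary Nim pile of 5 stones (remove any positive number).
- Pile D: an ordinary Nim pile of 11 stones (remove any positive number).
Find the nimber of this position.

15

Build the Grundy sequence for pile A with g(k) = mex{g(k−s) : s ∈ {2, 7}, s ≤ k}:
k:     0  1  2  3  4  5  6  7  8  9
g(k):  0  0  1  1  0  0  1  1  2  0
So g(9) = 0.
Pile B is a plain Nim pile of size 1, so its Grundy value is 1.
Pile C is a plain Nim pile of size 5, so its Grundy value is 5.
Pile D is a plain Nim pile of size 11, so its Grundy value is 11.
The value of a disjunctive sum is the nim-sum of the parts.
Combined value = 0 ⊕ 1 ⊕ 5 ⊕ 11 = 15.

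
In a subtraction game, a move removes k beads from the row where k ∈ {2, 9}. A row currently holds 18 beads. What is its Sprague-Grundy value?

1

Compute g(0), g(1), … for moves {2, 9}:
k:     0  1  2  3  4  5  6  7  8  9 10 11 12 13 14 15 16 17 18
g(k):  0  0  1  1  0  0  1  1  0  2  1  0  0  1  1  0  0  1  1
So g(18) = 1.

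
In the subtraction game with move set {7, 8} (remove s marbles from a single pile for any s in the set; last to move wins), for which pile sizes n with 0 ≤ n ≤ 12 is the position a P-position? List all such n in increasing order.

Grundy values for subtraction set {7, 8}:
g(0) = mex{} = 0
g(1) = mex{} = 0
g(2) = mex{} = 0
g(3) = mex{} = 0
g(4) = mex{} = 0
g(5) = mex{} = 0
g(6) = mex{} = 0
g(7) = mex{0} = 1
g(8) = mex{0} = 1
g(9) = mex{0} = 1
g(10) = mex{0} = 1
g(11) = mex{0} = 1
g(12) = mex{0} = 1
The P-positions (g = 0) in 0..12 are 0, 1, 2, 3, 4, 5, 6.

0, 1, 2, 3, 4, 5, 6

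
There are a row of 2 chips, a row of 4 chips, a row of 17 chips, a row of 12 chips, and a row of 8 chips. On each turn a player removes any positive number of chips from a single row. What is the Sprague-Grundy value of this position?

Nim-sum: 2 XOR 4 XOR 17 XOR 12 XOR 8 = 19.

19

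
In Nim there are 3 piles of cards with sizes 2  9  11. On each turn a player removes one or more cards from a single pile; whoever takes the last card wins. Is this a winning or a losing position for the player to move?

Losing position

Write each in binary and XOR column by column:
  0010  (2)
  1001  (9)
  1011  (11)
  ----
  0000  (0)
The nim-sum is 0, so this is a P-position: the player to move is in a losing position under optimal play.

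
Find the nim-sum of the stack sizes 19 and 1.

18

Bitwise XOR of the heap sizes:
  10011  (19)
  00001  (1)
  -----
  10010  (18)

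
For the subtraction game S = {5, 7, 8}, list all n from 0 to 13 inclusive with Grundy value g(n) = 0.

Compute g(0), g(1), … for moves {5, 7, 8}:
k:     0  1  2  3  4  5  6  7  8  9 10 11 12 13
g(k):  0  0  0  0  0  1  1  1  1  1  2  2  2  0
The P-positions (g = 0) in 0..13 are 0, 1, 2, 3, 4, 13.

0, 1, 2, 3, 4, 13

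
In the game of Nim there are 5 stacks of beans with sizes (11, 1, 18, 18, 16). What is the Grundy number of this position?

Write each in binary and XOR column by column:
  01011  (11)
  00001  (1)
  10010  (18)
  10010  (18)
  10000  (16)
  -----
  11010  (26)

26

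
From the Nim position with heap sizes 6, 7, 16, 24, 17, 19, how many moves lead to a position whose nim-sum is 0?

1

Write each in binary and XOR column by column:
  00110  (6)
  00111  (7)
  10000  (16)
  11000  (24)
  10001  (17)
  10011  (19)
  -----
  01011  (11)
The overall nim-sum is X = 11. A heap of size p has a winning move iff p XOR X < p (reduce it to p XOR X).
  6: 6 XOR 11 = 13 ≥ 6 — no move.
  7: 7 XOR 11 = 12 ≥ 7 — no move.
  16: 16 XOR 11 = 27 ≥ 16 — no move.
  24: 24 XOR 11 = 19 < 24 — winning move (to 19).
  17: 17 XOR 11 = 26 ≥ 17 — no move.
  19: 19 XOR 11 = 24 ≥ 19 — no move.
That gives 1 winning move.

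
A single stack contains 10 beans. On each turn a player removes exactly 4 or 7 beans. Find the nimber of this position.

2

Grundy values for subtraction set {4, 7}:
g(0) = mex{} = 0
g(1) = mex{} = 0
g(2) = mex{} = 0
g(3) = mex{} = 0
g(4) = mex{0} = 1
g(5) = mex{0} = 1
g(6) = mex{0} = 1
g(7) = mex{0} = 1
g(8) = mex{0,1} = 2
g(9) = mex{0,1} = 2
g(10) = mex{0,1} = 2
So g(10) = 2.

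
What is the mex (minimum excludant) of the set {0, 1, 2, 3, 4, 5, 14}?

The values 0, 1, 2, 3, 4, 5 are all present; 6 is the first non-negative integer missing from the set.

6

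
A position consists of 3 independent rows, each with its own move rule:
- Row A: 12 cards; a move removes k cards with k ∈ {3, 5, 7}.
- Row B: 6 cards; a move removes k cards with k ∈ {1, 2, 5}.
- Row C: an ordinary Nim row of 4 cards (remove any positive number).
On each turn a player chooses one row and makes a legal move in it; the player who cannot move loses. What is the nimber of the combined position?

4

For row A, compute g(0), g(1), … with moves {3, 5, 7}:
k:     0  1  2  3  4  5  6  7  8  9 10 11 12
g(k):  0  0  0  1  1  1  2  2  2  3  0  0  0
So g(12) = 0.
Build the Grundy sequence for row B with g(k) = mex{g(k−s) : s ∈ {1, 2, 5}, s ≤ k}:
g(0) = mex{} = 0
g(1) = mex{0} = 1
g(2) = mex{0,1} = 2
g(3) = mex{1,2} = 0
g(4) = mex{0,2} = 1
g(5) = mex{0,1} = 2
g(6) = mex{1,2} = 0
So g(6) = 0.
Row C is a plain Nim row of size 4, so its Grundy value is 4.
By the Sprague-Grundy theorem, the Grundy value of a sum of independent games is the XOR of the component values.
Combined value = 0 XOR 0 XOR 4 = 4.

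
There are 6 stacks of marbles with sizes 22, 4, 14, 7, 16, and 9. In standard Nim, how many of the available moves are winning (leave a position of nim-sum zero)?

Write each in binary and XOR column by column:
  10110  (22)
  00100  (4)
  01110  (14)
  00111  (7)
  10000  (16)
  01001  (9)
  -----
  00010  (2)
The overall nim-sum is X = 2. A stack of size p has a winning move iff p XOR X < p (reduce it to p XOR X).
  22: 22 XOR 2 = 20 < 22 — winning move (to 20).
  4: 4 XOR 2 = 6 ≥ 4 — no move.
  14: 14 XOR 2 = 12 < 14 — winning move (to 12).
  7: 7 XOR 2 = 5 < 7 — winning move (to 5).
  16: 16 XOR 2 = 18 ≥ 16 — no move.
  9: 9 XOR 2 = 11 ≥ 9 — no move.
That gives 3 winning moves.

3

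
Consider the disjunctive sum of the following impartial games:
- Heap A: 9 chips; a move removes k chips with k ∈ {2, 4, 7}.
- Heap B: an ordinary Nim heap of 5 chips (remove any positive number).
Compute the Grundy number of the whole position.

5

Grundy values for heap A (subtraction set {2, 4, 7}):
g(0) = mex{} = 0
g(1) = mex{} = 0
g(2) = mex{0} = 1
g(3) = mex{0} = 1
g(4) = mex{0,1} = 2
g(5) = mex{0,1} = 2
g(6) = mex{1,2} = 0
g(7) = mex{0,1,2} = 3
g(8) = mex{0,2} = 1
g(9) = mex{1,2,3} = 0
So g(9) = 0.
Heap B is a plain Nim heap of size 5, so its Grundy value is 5.
By the Sprague-Grundy theorem, the Grundy value of a sum of independent games is the XOR of the component values.
Combined value = 0 ⊕ 5 = 5.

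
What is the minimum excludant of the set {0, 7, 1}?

2

The values 0, 1 are all present; 2 is the first non-negative integer missing from the set.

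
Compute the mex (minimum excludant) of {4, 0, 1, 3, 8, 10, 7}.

2

The values 0, 1 are all present; 2 is the first non-negative integer missing from the set.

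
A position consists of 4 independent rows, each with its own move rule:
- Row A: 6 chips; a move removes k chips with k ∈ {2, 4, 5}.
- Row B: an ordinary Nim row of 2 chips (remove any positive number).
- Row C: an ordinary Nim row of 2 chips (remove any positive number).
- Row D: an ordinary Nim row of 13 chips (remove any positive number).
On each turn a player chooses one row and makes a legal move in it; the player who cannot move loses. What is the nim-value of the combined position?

14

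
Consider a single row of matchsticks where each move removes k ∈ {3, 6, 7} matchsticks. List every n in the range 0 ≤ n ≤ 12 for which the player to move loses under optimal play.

0, 1, 2, 10, 11, 12

Build the Grundy sequence with g(k) = mex{g(k−s) : s ∈ {3, 6, 7}, s ≤ k}:
g(0) = mex{} = 0
g(1) = mex{} = 0
g(2) = mex{} = 0
g(3) = mex{0} = 1
g(4) = mex{0} = 1
g(5) = mex{0} = 1
g(6) = mex{0,1} = 2
g(7) = mex{0,1} = 2
g(8) = mex{0,1} = 2
g(9) = mex{0,1,2} = 3
g(10) = mex{1,2} = 0
g(11) = mex{1,2} = 0
g(12) = mex{1,2,3} = 0
The P-positions (g = 0) in 0..12 are 0, 1, 2, 10, 11, 12.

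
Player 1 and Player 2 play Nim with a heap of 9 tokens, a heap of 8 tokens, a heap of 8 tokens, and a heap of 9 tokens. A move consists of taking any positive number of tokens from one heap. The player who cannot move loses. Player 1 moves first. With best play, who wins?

In binary:
  1001  (9)
  1000  (8)
  1000  (8)
  1001  (9)
  ----
  0000  (0)
The nim-sum is 0, so this is a P-position: the player to move is in a losing position under optimal play; Player 1 is about to move from it and so loses — Player 2 wins.

Player 2 wins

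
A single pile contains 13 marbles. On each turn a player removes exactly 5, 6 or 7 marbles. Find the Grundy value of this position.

Build the Grundy sequence with g(k) = mex{g(k−s) : s ∈ {5, 6, 7}, s ≤ k}:
k:     0  1  2  3  4  5  6  7  8  9 10 11 12 13
g(k):  0  0  0  0  0  1  1  1  1  1  2  2  0  0
So g(13) = 0.

0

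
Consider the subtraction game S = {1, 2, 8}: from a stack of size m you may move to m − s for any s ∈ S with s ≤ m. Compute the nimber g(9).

0

Compute g(0), g(1), … for moves {1, 2, 8}:
g(0) = mex{} = 0
g(1) = mex{0} = 1
g(2) = mex{0,1} = 2
g(3) = mex{1,2} = 0
g(4) = mex{0,2} = 1
g(5) = mex{0,1} = 2
g(6) = mex{1,2} = 0
g(7) = mex{0,2} = 1
g(8) = mex{0,1} = 2
g(9) = mex{1,2} = 0
So g(9) = 0.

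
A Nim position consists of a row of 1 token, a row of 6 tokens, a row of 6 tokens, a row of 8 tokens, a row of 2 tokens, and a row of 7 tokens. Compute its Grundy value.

Compute the nim-sum pairwise:
1 XOR 6 = 7
7 XOR 6 = 1
1 XOR 8 = 9
9 XOR 2 = 11
11 XOR 7 = 12

12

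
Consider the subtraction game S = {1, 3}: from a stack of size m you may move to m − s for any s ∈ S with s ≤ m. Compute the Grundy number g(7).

Grundy values for subtraction set {1, 3}:
g(0) = mex{} = 0
g(1) = mex{0} = 1
g(2) = mex{1} = 0
g(3) = mex{0} = 1
g(4) = mex{1} = 0
g(5) = mex{0} = 1
g(6) = mex{1} = 0
g(7) = mex{0} = 1
So g(7) = 1.

1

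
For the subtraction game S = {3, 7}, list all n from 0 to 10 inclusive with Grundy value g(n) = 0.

0, 1, 2, 6, 10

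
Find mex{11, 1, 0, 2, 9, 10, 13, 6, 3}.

4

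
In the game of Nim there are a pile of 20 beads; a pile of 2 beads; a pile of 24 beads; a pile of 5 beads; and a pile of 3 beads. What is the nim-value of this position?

Bitwise XOR of the heap sizes:
  10100  (20)
  00010  (2)
  11000  (24)
  00101  (5)
  00011  (3)
  -----
  01000  (8)

8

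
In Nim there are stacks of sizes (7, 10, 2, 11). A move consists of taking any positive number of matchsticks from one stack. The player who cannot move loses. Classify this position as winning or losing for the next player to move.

Write each in binary and XOR column by column:
  0111  (7)
  1010  (10)
  0010  (2)
  1011  (11)
  ----
  0100  (4)
The nim-sum is 4 ≠ 0, so this is an N-position: the player to move can win.

Winning position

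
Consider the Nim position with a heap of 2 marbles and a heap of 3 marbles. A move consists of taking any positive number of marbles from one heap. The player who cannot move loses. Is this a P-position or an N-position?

N-position

Nim-sum: 2 XOR 3 = 1.
The nim-sum is 1 ≠ 0, so this is an N-position: the player to move can win.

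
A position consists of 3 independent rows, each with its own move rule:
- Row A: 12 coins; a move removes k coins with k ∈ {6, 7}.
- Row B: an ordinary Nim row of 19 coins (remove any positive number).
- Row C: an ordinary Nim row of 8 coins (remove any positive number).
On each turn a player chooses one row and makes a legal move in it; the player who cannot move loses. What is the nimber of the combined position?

25

Build the Grundy sequence for row A with g(k) = mex{g(k−s) : s ∈ {6, 7}, s ≤ k}:
g(0) = mex{} = 0
g(1) = mex{} = 0
g(2) = mex{} = 0
g(3) = mex{} = 0
g(4) = mex{} = 0
g(5) = mex{} = 0
g(6) = mex{0} = 1
g(7) = mex{0} = 1
g(8) = mex{0} = 1
g(9) = mex{0} = 1
g(10) = mex{0} = 1
g(11) = mex{0} = 1
g(12) = mex{0,1} = 2
So g(12) = 2.
Row B is a plain Nim row of size 19, so its Grundy value is 19.
Row C is a plain Nim row of size 8, so its Grundy value is 8.
The value of a disjunctive sum is the nim-sum of the parts.
Combined value = 2 ⊕ 19 ⊕ 8 = 25.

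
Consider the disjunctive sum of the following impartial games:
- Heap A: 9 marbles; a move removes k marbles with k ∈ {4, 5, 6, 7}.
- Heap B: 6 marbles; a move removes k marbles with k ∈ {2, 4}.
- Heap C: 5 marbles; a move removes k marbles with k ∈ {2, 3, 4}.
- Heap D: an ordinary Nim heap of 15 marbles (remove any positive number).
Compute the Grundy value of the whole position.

15

For heap A, compute g(0), g(1), … with moves {4, 5, 6, 7}:
g(0) = mex{} = 0
g(1) = mex{} = 0
g(2) = mex{} = 0
g(3) = mex{} = 0
g(4) = mex{0} = 1
g(5) = mex{0} = 1
g(6) = mex{0} = 1
g(7) = mex{0} = 1
g(8) = mex{0,1} = 2
g(9) = mex{0,1} = 2
So g(9) = 2.
Grundy values for heap B (subtraction set {2, 4}):
k:     0  1  2  3  4  5  6
g(k):  0  0  1  1  2  2  0
So g(6) = 0.
Build the Grundy sequence for heap C with g(k) = mex{g(k−s) : s ∈ {2, 3, 4}, s ≤ k}:
g(0) = mex{} = 0
g(1) = mex{} = 0
g(2) = mex{0} = 1
g(3) = mex{0} = 1
g(4) = mex{0,1} = 2
g(5) = mex{0,1} = 2
So g(5) = 2.
Heap D is a plain Nim heap of size 15, so its Grundy value is 15.
The value of a disjunctive sum is the nim-sum of the parts.
Combined value = 2 ⊕ 0 ⊕ 2 ⊕ 15 = 15.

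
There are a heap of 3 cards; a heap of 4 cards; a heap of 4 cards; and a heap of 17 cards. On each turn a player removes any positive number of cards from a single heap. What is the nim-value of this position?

18

Compute the nim-sum pairwise:
3 ^ 4 = 7
7 ^ 4 = 3
3 ^ 17 = 18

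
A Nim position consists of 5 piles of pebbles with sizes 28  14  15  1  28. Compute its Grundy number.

0

Nim-sum: 28 ⊕ 14 ⊕ 15 ⊕ 1 ⊕ 28 = 0.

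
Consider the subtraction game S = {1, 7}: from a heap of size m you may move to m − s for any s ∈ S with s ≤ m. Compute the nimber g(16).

Grundy values for subtraction set {1, 7}:
k:     0  1  2  3  4  5  6  7  8  9 10 11 12 13 14 15 16
g(k):  0  1  0  1  0  1  0  1  0  1  0  1  0  1  0  1  0
So g(16) = 0.

0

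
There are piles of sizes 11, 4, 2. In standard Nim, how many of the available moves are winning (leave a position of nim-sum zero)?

1

Nim-sum: 11 ^ 4 ^ 2 = 13.
The overall nim-sum is X = 13. A pile of size p has a winning move iff p XOR X < p (reduce it to p XOR X).
  11: 11 XOR 13 = 6 < 11 — winning move (to 6).
  4: 4 XOR 13 = 9 ≥ 4 — no move.
  2: 2 XOR 13 = 15 ≥ 2 — no move.
That gives 1 winning move.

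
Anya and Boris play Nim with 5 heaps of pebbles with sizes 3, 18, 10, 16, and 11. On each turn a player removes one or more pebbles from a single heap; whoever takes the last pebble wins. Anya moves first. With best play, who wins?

Boris wins

In binary:
  00011  (3)
  10010  (18)
  01010  (10)
  10000  (16)
  01011  (11)
  -----
  00000  (0)
The nim-sum is 0, so this is a P-position: the player to move is in a losing position under optimal play; Anya is about to move from it and so loses — Boris wins.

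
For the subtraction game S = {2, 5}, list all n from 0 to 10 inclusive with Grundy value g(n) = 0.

0, 1, 4, 7, 8

Grundy values for subtraction set {2, 5}:
g(0) = mex{} = 0
g(1) = mex{} = 0
g(2) = mex{0} = 1
g(3) = mex{0} = 1
g(4) = mex{1} = 0
g(5) = mex{0,1} = 2
g(6) = mex{0} = 1
g(7) = mex{1,2} = 0
g(8) = mex{1} = 0
g(9) = mex{0} = 1
g(10) = mex{0,2} = 1
The P-positions (g = 0) in 0..10 are 0, 1, 4, 7, 8.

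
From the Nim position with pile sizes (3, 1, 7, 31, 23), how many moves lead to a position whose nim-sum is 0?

In binary:
  00011  (3)
  00001  (1)
  00111  (7)
  11111  (31)
  10111  (23)
  -----
  01101  (13)
The overall nim-sum is X = 13. A pile of size p has a winning move iff p XOR X < p (reduce it to p XOR X).
  3: 3 XOR 13 = 14 ≥ 3 — no move.
  1: 1 XOR 13 = 12 ≥ 1 — no move.
  7: 7 XOR 13 = 10 ≥ 7 — no move.
  31: 31 XOR 13 = 18 < 31 — winning move (to 18).
  23: 23 XOR 13 = 26 ≥ 23 — no move.
That gives 1 winning move.

1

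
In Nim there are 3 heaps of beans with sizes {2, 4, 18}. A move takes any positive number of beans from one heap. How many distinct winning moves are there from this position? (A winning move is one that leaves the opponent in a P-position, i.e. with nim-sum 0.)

1

Compute the nim-sum pairwise:
2 ^ 4 = 6
6 ^ 18 = 20
The overall nim-sum is X = 20. A heap of size p has a winning move iff p XOR X < p (reduce it to p XOR X).
  2: 2 XOR 20 = 22 ≥ 2 — no move.
  4: 4 XOR 20 = 16 ≥ 4 — no move.
  18: 18 XOR 20 = 6 < 18 — winning move (to 6).
That gives 1 winning move.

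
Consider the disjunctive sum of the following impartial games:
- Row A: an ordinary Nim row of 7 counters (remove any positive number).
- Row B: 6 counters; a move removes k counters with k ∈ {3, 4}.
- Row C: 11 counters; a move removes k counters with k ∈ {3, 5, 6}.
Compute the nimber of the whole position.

5

Row A is a plain Nim row of size 7, so its Grundy value is 7.
Build the Grundy sequence for row B with g(k) = mex{g(k−s) : s ∈ {3, 4}, s ≤ k}:
k:     0  1  2  3  4  5  6
g(k):  0  0  0  1  1  1  2
So g(6) = 2.
For row C, compute g(0), g(1), … with moves {3, 5, 6}:
k:     0  1  2  3  4  5  6  7  8  9 10 11
g(k):  0  0  0  1  1  1  2  2  2  0  0  0
So g(11) = 0.
The value of a disjunctive sum is the nim-sum of the parts.
Combined value = 7 XOR 2 XOR 0 = 5.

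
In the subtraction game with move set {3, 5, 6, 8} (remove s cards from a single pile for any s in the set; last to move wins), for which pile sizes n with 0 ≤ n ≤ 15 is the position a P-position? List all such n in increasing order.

0, 1, 2, 11, 12, 13

Compute g(0), g(1), … for moves {3, 5, 6, 8}:
k:     0  1  2  3  4  5  6  7  8  9 10 11 12 13 14 15
g(k):  0  0  0  1  1  1  2  2  2  3  3  0  0  0  1  1
The P-positions (g = 0) in 0..15 are 0, 1, 2, 11, 12, 13.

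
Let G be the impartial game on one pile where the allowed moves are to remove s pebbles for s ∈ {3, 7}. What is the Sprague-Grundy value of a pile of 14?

Grundy values for subtraction set {3, 7}:
k:     0  1  2  3  4  5  6  7  8  9 10 11 12 13 14
g(k):  0  0  0  1  1  1  0  2  2  1  0  0  0  1  1
So g(14) = 1.

1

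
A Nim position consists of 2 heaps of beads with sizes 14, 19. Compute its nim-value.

Compute the nim-sum pairwise:
14 ⊕ 19 = 29

29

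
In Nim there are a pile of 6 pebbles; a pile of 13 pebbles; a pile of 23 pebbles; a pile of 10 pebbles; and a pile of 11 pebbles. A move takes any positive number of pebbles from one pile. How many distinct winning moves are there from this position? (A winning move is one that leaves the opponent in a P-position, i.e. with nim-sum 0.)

Nim-sum: 6 ⊕ 13 ⊕ 23 ⊕ 10 ⊕ 11 = 29.
The overall nim-sum is X = 29. A pile of size p has a winning move iff p XOR X < p (reduce it to p XOR X).
  6: 6 XOR 29 = 27 ≥ 6 — no move.
  13: 13 XOR 29 = 16 ≥ 13 — no move.
  23: 23 XOR 29 = 10 < 23 — winning move (to 10).
  10: 10 XOR 29 = 23 ≥ 10 — no move.
  11: 11 XOR 29 = 22 ≥ 11 — no move.
That gives 1 winning move.

1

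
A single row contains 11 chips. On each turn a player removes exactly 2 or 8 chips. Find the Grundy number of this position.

Grundy values for subtraction set {2, 8}:
g(0) = mex{} = 0
g(1) = mex{} = 0
g(2) = mex{0} = 1
g(3) = mex{0} = 1
g(4) = mex{1} = 0
g(5) = mex{1} = 0
g(6) = mex{0} = 1
g(7) = mex{0} = 1
g(8) = mex{0,1} = 2
g(9) = mex{0,1} = 2
g(10) = mex{1,2} = 0
g(11) = mex{1,2} = 0
So g(11) = 0.

0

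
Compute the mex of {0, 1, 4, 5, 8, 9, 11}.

The values 0, 1 are all present; 2 is the first non-negative integer missing from the set.

2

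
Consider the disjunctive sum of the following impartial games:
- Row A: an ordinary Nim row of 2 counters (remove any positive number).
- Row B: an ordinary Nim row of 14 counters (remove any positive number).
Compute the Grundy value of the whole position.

Row A is a plain Nim row of size 2, so its Grundy value is 2.
Row B is a plain Nim row of size 14, so its Grundy value is 14.
By the Sprague-Grundy theorem, the Grundy value of a sum of independent games is the XOR of the component values.
Combined value = 2 ⊕ 14 = 12.

12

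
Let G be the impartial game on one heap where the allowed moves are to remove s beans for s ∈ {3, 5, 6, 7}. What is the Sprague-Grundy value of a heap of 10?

Build the Grundy sequence with g(k) = mex{g(k−s) : s ∈ {3, 5, 6, 7}, s ≤ k}:
g(0) = mex{} = 0
g(1) = mex{} = 0
g(2) = mex{} = 0
g(3) = mex{0} = 1
g(4) = mex{0} = 1
g(5) = mex{0} = 1
g(6) = mex{0,1} = 2
g(7) = mex{0,1} = 2
g(8) = mex{0,1} = 2
g(9) = mex{0,1,2} = 3
g(10) = mex{1,2} = 0
So g(10) = 0.

0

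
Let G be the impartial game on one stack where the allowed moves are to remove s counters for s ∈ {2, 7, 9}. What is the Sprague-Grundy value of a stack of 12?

2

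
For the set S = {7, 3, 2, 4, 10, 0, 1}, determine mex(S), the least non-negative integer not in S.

5

The values 0, 1, 2, 3, 4 are all present; 5 is the first non-negative integer missing from the set.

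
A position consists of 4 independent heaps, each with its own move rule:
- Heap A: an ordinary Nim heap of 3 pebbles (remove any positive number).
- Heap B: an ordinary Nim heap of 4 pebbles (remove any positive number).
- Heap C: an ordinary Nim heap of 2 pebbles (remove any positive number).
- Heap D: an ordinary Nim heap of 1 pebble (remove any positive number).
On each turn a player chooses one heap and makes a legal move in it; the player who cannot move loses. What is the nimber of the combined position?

4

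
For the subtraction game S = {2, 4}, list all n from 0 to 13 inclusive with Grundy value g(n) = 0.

0, 1, 6, 7, 12, 13

Compute g(0), g(1), … for moves {2, 4}:
k:     0  1  2  3  4  5  6  7  8  9 10 11 12 13
g(k):  0  0  1  1  2  2  0  0  1  1  2  2  0  0
The P-positions (g = 0) in 0..13 are 0, 1, 6, 7, 12, 13.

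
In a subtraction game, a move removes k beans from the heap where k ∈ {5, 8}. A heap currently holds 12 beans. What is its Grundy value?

Grundy values for subtraction set {5, 8}:
g(0) = mex{} = 0
g(1) = mex{} = 0
g(2) = mex{} = 0
g(3) = mex{} = 0
g(4) = mex{} = 0
g(5) = mex{0} = 1
g(6) = mex{0} = 1
g(7) = mex{0} = 1
g(8) = mex{0} = 1
g(9) = mex{0} = 1
g(10) = mex{0,1} = 2
g(11) = mex{0,1} = 2
g(12) = mex{0,1} = 2
So g(12) = 2.

2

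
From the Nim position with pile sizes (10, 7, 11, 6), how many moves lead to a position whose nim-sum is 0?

0

Write each in binary and XOR column by column:
  1010  (10)
  0111  (7)
  1011  (11)
  0110  (6)
  ----
  0000  (0)
The nim-sum is already 0, so every move leaves a nonzero nim-sum — there are no winning moves.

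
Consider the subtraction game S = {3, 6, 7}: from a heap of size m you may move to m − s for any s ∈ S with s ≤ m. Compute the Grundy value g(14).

1

Compute g(0), g(1), … for moves {3, 6, 7}:
k:     0  1  2  3  4  5  6  7  8  9 10 11 12 13 14
g(k):  0  0  0  1  1  1  2  2  2  3  0  0  0  1  1
So g(14) = 1.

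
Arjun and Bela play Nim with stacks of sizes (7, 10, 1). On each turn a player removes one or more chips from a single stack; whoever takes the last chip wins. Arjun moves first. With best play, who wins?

Arjun wins

Nim-sum: 7 ^ 10 ^ 1 = 12.
The nim-sum is 12 ≠ 0, so this is an N-position: the player to move can win; Arjun has a winning move.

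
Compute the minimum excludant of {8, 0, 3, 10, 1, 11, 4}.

2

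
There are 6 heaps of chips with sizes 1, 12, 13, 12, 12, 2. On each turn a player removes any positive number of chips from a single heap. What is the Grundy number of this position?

2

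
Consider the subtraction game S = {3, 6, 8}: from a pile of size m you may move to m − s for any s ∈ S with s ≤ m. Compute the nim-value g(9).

3

Grundy values for subtraction set {3, 6, 8}:
k:     0  1  2  3  4  5  6  7  8  9
g(k):  0  0  0  1  1  1  2  2  2  3
So g(9) = 3.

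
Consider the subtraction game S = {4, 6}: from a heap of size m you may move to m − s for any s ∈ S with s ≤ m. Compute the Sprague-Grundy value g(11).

0

Build the Grundy sequence with g(k) = mex{g(k−s) : s ∈ {4, 6}, s ≤ k}:
k:     0  1  2  3  4  5  6  7  8  9 10 11
g(k):  0  0  0  0  1  1  1  1  2  2  0  0
So g(11) = 0.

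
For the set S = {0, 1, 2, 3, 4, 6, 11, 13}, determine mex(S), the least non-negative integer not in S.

The values 0, 1, 2, 3, 4 are all present; 5 is the first non-negative integer missing from the set.

5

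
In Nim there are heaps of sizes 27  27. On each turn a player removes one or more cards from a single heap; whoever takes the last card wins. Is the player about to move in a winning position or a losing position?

Losing position

Nim-sum: 27 ⊕ 27 = 0.
The nim-sum is 0, so this is a P-position: the player to move is in a losing position under optimal play.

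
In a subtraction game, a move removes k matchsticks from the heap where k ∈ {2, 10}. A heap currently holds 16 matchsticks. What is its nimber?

0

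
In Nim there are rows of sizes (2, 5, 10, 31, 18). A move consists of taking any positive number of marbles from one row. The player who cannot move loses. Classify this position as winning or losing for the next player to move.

Losing position

Nim-sum: 2 ⊕ 5 ⊕ 10 ⊕ 31 ⊕ 18 = 0.
The nim-sum is 0, so this is a P-position: the player to move is in a losing position under optimal play.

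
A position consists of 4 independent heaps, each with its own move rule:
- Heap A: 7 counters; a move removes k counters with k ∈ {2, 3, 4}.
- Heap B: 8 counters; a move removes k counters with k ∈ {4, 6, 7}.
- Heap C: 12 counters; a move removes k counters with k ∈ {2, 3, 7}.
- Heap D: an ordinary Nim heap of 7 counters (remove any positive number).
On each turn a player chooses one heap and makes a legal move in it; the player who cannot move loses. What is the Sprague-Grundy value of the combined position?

Grundy values for heap A (subtraction set {2, 3, 4}):
k:     0  1  2  3  4  5  6  7
g(k):  0  0  1  1  2  2  0  0
So g(7) = 0.
Grundy values for heap B (subtraction set {4, 6, 7}):
g(0) = mex{} = 0
g(1) = mex{} = 0
g(2) = mex{} = 0
g(3) = mex{} = 0
g(4) = mex{0} = 1
g(5) = mex{0} = 1
g(6) = mex{0} = 1
g(7) = mex{0} = 1
g(8) = mex{0,1} = 2
So g(8) = 2.
For heap C, compute g(0), g(1), … with moves {2, 3, 7}:
k:     0  1  2  3  4  5  6  7  8  9 10 11 12
g(k):  0  0  1  1  2  0  0  1  1  2  0  0  1
So g(12) = 1.
Heap D is a plain Nim heap of size 7, so its Grundy value is 7.
The value of a disjunctive sum is the nim-sum of the parts.
Combined value = 0 ⊕ 2 ⊕ 1 ⊕ 7 = 4.

4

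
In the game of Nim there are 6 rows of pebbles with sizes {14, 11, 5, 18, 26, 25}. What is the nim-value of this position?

Compute the nim-sum pairwise:
14 XOR 11 = 5
5 XOR 5 = 0
0 XOR 18 = 18
18 XOR 26 = 8
8 XOR 25 = 17

17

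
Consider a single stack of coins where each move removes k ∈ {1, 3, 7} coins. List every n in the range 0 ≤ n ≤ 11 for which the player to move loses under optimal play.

0, 2, 4, 6, 8, 10

Grundy values for subtraction set {1, 3, 7}:
k:     0  1  2  3  4  5  6  7  8  9 10 11
g(k):  0  1  0  1  0  1  0  1  0  1  0  1
The P-positions (g = 0) in 0..11 are 0, 2, 4, 6, 8, 10.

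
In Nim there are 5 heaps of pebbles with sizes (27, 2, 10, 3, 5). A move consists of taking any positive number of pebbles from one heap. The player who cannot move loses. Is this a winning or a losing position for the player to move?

Nim-sum: 27 XOR 2 XOR 10 XOR 3 XOR 5 = 21.
The nim-sum is 21 ≠ 0, so this is an N-position: the player to move can win.

Winning position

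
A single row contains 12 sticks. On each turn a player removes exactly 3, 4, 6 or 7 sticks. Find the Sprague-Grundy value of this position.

Grundy values for subtraction set {3, 4, 6, 7}:
g(0) = mex{} = 0
g(1) = mex{} = 0
g(2) = mex{} = 0
g(3) = mex{0} = 1
g(4) = mex{0} = 1
g(5) = mex{0} = 1
g(6) = mex{0,1} = 2
g(7) = mex{0,1} = 2
g(8) = mex{0,1} = 2
g(9) = mex{0,1,2} = 3
g(10) = mex{1,2} = 0
g(11) = mex{1,2} = 0
g(12) = mex{1,2,3} = 0
So g(12) = 0.

0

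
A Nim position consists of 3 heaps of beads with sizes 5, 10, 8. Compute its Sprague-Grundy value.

Write each in binary and XOR column by column:
  0101  (5)
  1010  (10)
  1000  (8)
  ----
  0111  (7)

7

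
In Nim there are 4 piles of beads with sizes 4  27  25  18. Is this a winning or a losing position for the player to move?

Nim-sum: 4 ⊕ 27 ⊕ 25 ⊕ 18 = 20.
The nim-sum is 20 ≠ 0, so this is an N-position: the player to move can win.

Winning position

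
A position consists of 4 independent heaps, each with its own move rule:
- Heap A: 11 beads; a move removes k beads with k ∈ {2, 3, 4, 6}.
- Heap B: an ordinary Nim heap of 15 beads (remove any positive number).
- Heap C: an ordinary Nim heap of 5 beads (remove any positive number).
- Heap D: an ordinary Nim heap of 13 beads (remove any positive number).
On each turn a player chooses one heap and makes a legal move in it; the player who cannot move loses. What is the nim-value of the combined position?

6

For heap A, compute g(0), g(1), … with moves {2, 3, 4, 6}:
g(0) = mex{} = 0
g(1) = mex{} = 0
g(2) = mex{0} = 1
g(3) = mex{0} = 1
g(4) = mex{0,1} = 2
g(5) = mex{0,1} = 2
g(6) = mex{0,1,2} = 3
g(7) = mex{0,1,2} = 3
g(8) = mex{1,2,3} = 0
g(9) = mex{1,2,3} = 0
g(10) = mex{0,2,3} = 1
g(11) = mex{0,2,3} = 1
So g(11) = 1.
Heap B is a plain Nim heap of size 15, so its Grundy value is 15.
Heap C is a plain Nim heap of size 5, so its Grundy value is 5.
Heap D is a plain Nim heap of size 13, so its Grundy value is 13.
The value of a disjunctive sum is the nim-sum of the parts.
Combined value = 1 ⊕ 15 ⊕ 5 ⊕ 13 = 6.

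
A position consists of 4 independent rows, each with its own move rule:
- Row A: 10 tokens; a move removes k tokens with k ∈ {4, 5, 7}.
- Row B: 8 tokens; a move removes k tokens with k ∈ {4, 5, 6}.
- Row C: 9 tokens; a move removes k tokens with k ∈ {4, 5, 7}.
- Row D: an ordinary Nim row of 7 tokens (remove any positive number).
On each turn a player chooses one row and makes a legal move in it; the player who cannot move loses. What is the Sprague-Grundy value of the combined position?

5

For row A, compute g(0), g(1), … with moves {4, 5, 7}:
k:     0  1  2  3  4  5  6  7  8  9 10
g(k):  0  0  0  0  1  1  1  1  2  2  2
So g(10) = 2.
Grundy values for row B (subtraction set {4, 5, 6}):
k:     0  1  2  3  4  5  6  7  8
g(k):  0  0  0  0  1  1  1  1  2
So g(8) = 2.
Grundy values for row C (subtraction set {4, 5, 7}):
k:     0  1  2  3  4  5  6  7  8  9
g(k):  0  0  0  0  1  1  1  1  2  2
So g(9) = 2.
Row D is a plain Nim row of size 7, so its Grundy value is 7.
By the Sprague-Grundy theorem, the Grundy value of a sum of independent games is the XOR of the component values.
Combined value = 2 XOR 2 XOR 2 XOR 7 = 5.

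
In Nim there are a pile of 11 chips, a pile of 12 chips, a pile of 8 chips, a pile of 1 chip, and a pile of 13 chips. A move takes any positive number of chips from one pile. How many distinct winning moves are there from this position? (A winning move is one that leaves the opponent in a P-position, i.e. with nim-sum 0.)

1

Bitwise XOR of the heap sizes:
  1011  (11)
  1100  (12)
  1000  (8)
  0001  (1)
  1101  (13)
  ----
  0011  (3)
The overall nim-sum is X = 3. A pile of size p has a winning move iff p XOR X < p (reduce it to p XOR X).
  11: 11 XOR 3 = 8 < 11 — winning move (to 8).
  12: 12 XOR 3 = 15 ≥ 12 — no move.
  8: 8 XOR 3 = 11 ≥ 8 — no move.
  1: 1 XOR 3 = 2 ≥ 1 — no move.
  13: 13 XOR 3 = 14 ≥ 13 — no move.
That gives 1 winning move.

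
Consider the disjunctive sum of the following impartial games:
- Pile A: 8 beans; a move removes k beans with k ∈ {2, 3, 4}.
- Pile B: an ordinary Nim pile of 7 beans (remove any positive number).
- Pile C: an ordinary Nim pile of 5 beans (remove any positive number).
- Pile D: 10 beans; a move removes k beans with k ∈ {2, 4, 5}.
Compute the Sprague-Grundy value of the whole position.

2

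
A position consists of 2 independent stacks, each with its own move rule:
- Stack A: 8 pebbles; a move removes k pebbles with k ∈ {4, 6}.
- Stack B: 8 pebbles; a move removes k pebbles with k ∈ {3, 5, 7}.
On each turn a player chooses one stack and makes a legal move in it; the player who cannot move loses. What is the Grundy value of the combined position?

0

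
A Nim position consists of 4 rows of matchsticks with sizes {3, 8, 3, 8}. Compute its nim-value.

0

Nim-sum: 3 ⊕ 8 ⊕ 3 ⊕ 8 = 0.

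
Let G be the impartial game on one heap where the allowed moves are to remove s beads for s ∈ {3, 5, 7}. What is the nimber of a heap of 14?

1

Build the Grundy sequence with g(k) = mex{g(k−s) : s ∈ {3, 5, 7}, s ≤ k}:
g(0) = mex{} = 0
g(1) = mex{} = 0
g(2) = mex{} = 0
g(3) = mex{0} = 1
g(4) = mex{0} = 1
g(5) = mex{0} = 1
g(6) = mex{0,1} = 2
g(7) = mex{0,1} = 2
g(8) = mex{0,1} = 2
g(9) = mex{0,1,2} = 3
g(10) = mex{1,2} = 0
g(11) = mex{1,2} = 0
g(12) = mex{1,2,3} = 0
g(13) = mex{0,2} = 1
g(14) = mex{0,2,3} = 1
So g(14) = 1.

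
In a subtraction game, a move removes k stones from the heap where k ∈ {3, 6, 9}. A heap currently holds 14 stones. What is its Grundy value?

0

Compute g(0), g(1), … for moves {3, 6, 9}:
g(0) = mex{} = 0
g(1) = mex{} = 0
g(2) = mex{} = 0
g(3) = mex{0} = 1
g(4) = mex{0} = 1
g(5) = mex{0} = 1
g(6) = mex{0,1} = 2
g(7) = mex{0,1} = 2
g(8) = mex{0,1} = 2
g(9) = mex{0,1,2} = 3
g(10) = mex{0,1,2} = 3
g(11) = mex{0,1,2} = 3
g(12) = mex{1,2,3} = 0
g(13) = mex{1,2,3} = 0
g(14) = mex{1,2,3} = 0
So g(14) = 0.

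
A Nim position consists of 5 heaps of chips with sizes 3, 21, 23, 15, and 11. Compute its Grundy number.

5

In binary:
  00011  (3)
  10101  (21)
  10111  (23)
  01111  (15)
  01011  (11)
  -----
  00101  (5)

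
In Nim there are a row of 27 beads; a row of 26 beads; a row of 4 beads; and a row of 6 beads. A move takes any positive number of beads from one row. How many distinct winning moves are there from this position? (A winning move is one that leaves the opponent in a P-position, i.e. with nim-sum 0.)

3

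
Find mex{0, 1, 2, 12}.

The values 0, 1, 2 are all present; 3 is the first non-negative integer missing from the set.

3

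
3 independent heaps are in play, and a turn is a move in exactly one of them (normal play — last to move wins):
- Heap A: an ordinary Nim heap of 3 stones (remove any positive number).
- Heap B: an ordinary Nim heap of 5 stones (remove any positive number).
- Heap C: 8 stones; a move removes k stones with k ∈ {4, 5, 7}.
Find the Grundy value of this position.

4

Heap A is a plain Nim heap of size 3, so its Grundy value is 3.
Heap B is a plain Nim heap of size 5, so its Grundy value is 5.
For heap C, compute g(0), g(1), … with moves {4, 5, 7}:
g(0) = mex{} = 0
g(1) = mex{} = 0
g(2) = mex{} = 0
g(3) = mex{} = 0
g(4) = mex{0} = 1
g(5) = mex{0} = 1
g(6) = mex{0} = 1
g(7) = mex{0} = 1
g(8) = mex{0,1} = 2
So g(8) = 2.
By the Sprague-Grundy theorem, the Grundy value of a sum of independent games is the XOR of the component values.
Combined value = 3 XOR 5 XOR 2 = 4.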